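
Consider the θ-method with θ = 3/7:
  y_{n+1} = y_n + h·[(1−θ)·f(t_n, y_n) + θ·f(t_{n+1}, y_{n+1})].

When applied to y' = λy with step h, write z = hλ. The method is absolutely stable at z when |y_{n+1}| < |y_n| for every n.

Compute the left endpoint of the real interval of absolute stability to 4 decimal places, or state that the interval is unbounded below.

left endpoint -14.0000.

On y'=λy, z=hλ:
  y_{n+1} = y_n + z·[4/7·y_n + 3/7·y_{n+1}] ⇒ (1 − 3/7z)y_{n+1} = (1 + 4/7z)y_n
  Hence R(z) = (1 + 4/7z)/(1 − 3/7z).

Find x<0 with |R(x)|<1.
x=-0.92: |R|=0.3402
R=−1: 1+4/7x = −1+3/7x ⇒ -1/7x=2 ⇒ x=2/(-1/7)=-14.0000
Confirm numerically:
  x=-13.828: |R|=0.99645 <1
  x=-12.820: |R|=0.97404 <1
  x=-7.419: |R|=0.77506 <1
  x=-6.510: |R|=0.71768 <1
  x=-14.481: |R|=1.00954 >1
  x=-14.330: |R|=1.00660 >1
  x=-14.113: |R|=1.00229 >1
So |R|<1 on (-14.0000, 0).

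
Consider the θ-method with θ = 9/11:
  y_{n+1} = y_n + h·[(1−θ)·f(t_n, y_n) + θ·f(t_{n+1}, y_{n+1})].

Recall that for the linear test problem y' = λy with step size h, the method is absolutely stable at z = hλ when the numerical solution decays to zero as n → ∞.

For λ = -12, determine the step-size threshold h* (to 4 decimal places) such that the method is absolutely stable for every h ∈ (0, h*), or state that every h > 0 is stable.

(−∞, 0) — no finite endpoint. Any h>0 works for λ=-12.

On y'=λy, z=hλ:
  y_{n+1} = y_n + z·[2/11·y_n + 9/11·y_{n+1}] ⇒ (1 − 9/11z)y_{n+1} = (1 + 2/11z)y_n
  Hence R(z) = (1 + 2/11z)/(1 − 9/11z).

Find x<0 with |R(x)|<1.
x=-1.43: |R|=0.3410
x=-2: |R|=0.2414
x=-10: |R|=0.0891
x=-100: |R|=0.2075
θ=9/11≥1/2 ⇒ |1+2/11x|<|1−9/11x| ∀x<0 ⇒ stable on all of ℝ⁻.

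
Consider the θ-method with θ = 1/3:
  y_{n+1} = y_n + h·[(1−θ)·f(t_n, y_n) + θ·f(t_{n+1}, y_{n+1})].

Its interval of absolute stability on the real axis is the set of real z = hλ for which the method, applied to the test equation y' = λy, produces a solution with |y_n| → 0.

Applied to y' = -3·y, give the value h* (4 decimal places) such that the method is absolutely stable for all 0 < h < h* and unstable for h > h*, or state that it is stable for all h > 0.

(-6.0000,0); λ=-3 ⇒ h* = (6)/3 = 2.0000.

Test eqn y'=λy, z=hλ:
  y_{n+1} = y_n + z·[2/3·y_n + 1/3·y_{n+1}] ⇒ (1 − 1/3z)y_{n+1} = (1 + 2/3z)y_n
  Hence R(z) = (1 + 2/3z)/(1 − 1/3z).

Need |R(x)|<1, x<0.
x=-1.67: |R|=0.0728
R=−1: 1+2/3x = −1+1/3x ⇒ -1/3x=2 ⇒ x=2/(-1/3)=-6.0000
Confirm numerically:
  x=-5.862: |R|=0.98443 <1
  x=-5.138: |R|=0.89408 <1
  x=-4.089: |R|=0.73043 <1
  x=-3.454: |R|=0.60552 <1
  x=-6.429: |R|=1.04550 >1
  x=-6.149: |R|=1.01629 >1
Stable set (-6.0000, 0).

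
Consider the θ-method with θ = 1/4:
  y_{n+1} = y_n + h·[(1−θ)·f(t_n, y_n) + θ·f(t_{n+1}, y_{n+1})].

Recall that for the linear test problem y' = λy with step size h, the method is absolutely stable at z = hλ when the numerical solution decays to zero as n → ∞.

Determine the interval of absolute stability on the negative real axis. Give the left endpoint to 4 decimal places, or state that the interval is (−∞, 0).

z∈(-4.0000,0).

Test eqn y'=λy, z=hλ:
  y_{n+1} = y_n + z·[3/4·y_n + 1/4·y_{n+1}] ⇒ (1 − 1/4z)y_{n+1} = (1 + 3/4z)y_n
  Hence R(z) = (1 + 3/4z)/(1 − 1/4z).

Find x<0 with |R(x)|<1.
x=-1.19: |R|=0.0829
R=−1: 1+3/4x = −1+1/4x ⇒ -1/2x=2 ⇒ x=2/(-1/2)=-4.0000
Confirm numerically:
  x=-3.186: |R|=0.77345 <1
  x=-3.168: |R|=0.76786 <1
  x=-3.135: |R|=0.75753 <1
  x=-4.594: |R|=1.13824 >1
  x=-4.459: |R|=1.10852 >1
  x=-4.280: |R|=1.06763 >1
Stable set (-4.0000, 0).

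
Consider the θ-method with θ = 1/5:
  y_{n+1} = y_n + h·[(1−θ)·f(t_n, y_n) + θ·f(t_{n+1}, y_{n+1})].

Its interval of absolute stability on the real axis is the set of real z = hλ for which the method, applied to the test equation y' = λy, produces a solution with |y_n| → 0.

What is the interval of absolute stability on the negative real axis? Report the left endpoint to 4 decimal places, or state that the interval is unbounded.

z∈(-3.3333,0).

On y'=λy, z=hλ:
  y_{n+1} = y_n + z·[4/5·y_n + 1/5·y_{n+1}] ⇒ (1 − 1/5z)y_{n+1} = (1 + 4/5z)y_n
  R(z) = (1 + 4/5z)/(1 − 1/5z).

Solve |R(x)|<1 on ℝ⁻.
x=-0.89: |R|=0.2445
R=−1: 1+4/5x = −1+1/5x ⇒ -3/5x=2 ⇒ x=2/(-3/5)=-3.3333
Confirm numerically:
  x=-3.280: |R|=0.98068 <1
  x=-2.754: |R|=0.77586 <1
  x=-1.758: |R|=0.30068 <1
  x=-1.689: |R|=0.26252 <1
  x=-3.925: |R|=1.19888 >1
  x=-3.575: |R|=1.08455 >1
  x=-3.382: |R|=1.01742 >1
Interval (-3.3333, 0).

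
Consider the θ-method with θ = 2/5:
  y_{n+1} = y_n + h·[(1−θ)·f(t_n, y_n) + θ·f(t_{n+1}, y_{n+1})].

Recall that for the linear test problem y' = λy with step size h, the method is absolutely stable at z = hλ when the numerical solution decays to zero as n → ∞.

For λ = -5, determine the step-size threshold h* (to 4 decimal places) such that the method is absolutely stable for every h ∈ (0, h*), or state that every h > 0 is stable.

(-10.0000,0); λ=-5 ⇒ h* = (10)/5 = 2.0000.

On y'=λy, z=hλ:
  y_{n+1} = y_n + z·[3/5·y_n + 2/5·y_{n+1}] ⇒ (1 − 2/5z)y_{n+1} = (1 + 3/5z)y_n
  ⇒ R(z) = (1 + 3/5z)/(1 − 2/5z).

Boundary: |R(x)|=1, x<0.
x=-1.04: |R|=0.2655
R=−1: 1+3/5x = −1+2/5x ⇒ -1/5x=2 ⇒ x=2/(-1/5)=-10.0000
Confirm numerically:
  x=-7.549: |R|=0.87805 <1
  x=-6.831: |R|=0.83019 <1
  x=-4.290: |R|=0.57953 <1
  x=-10.474: |R|=1.01827 >1
  x=-10.430: |R|=1.01663 >1
  x=-10.132: |R|=1.00522 >1
Stable set (-10.0000, 0).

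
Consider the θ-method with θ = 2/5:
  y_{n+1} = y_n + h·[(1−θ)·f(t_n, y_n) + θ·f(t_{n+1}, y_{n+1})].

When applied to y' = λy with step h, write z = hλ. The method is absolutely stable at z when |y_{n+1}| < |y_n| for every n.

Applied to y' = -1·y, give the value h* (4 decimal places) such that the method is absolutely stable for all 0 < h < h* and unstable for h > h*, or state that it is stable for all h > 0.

With y'=λy (z=hλ):
  y_{n+1} = y_n + z·[3/5·y_n + 2/5·y_{n+1}] ⇒ (1 − 2/5z)y_{n+1} = (1 + 3/5z)y_n
  R(z) = (1 + 3/5z)/(1 − 2/5z).

Need |R(x)|<1, x<0.
x=-0.52: |R|=0.5695
R=−1: 1+3/5x = −1+2/5x ⇒ -1/5x=2 ⇒ x=2/(-1/5)=-10.0000
Confirm numerically:
  x=-9.520: |R|=0.98003 <1
  x=-8.468: |R|=0.93016 <1
  x=-6.828: |R|=0.82997 <1
  x=-5.320: |R|=0.70077 <1
  x=-10.390: |R|=1.01513 >1
  x=-10.222: |R|=1.00873 >1
So |R|<1 on (-10.0000, 0).

(-10.0000,0); λ=-1 ⇒ h* = (10)/1 = 10.0000.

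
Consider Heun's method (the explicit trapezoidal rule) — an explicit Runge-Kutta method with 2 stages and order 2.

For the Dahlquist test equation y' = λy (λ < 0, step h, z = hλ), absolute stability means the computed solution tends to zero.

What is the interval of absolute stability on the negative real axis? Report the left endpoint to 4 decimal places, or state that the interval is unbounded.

(-2.0000, 0).

Test eqn y'=λy, z=hλ:
  order 2, 2-stage ⇒ R(z)=1+z+z^2/2
  (e.g. R(-0.98)=0.50020, |R|=0.50020)

Need |R(x)|<1, x<0.
x=-0.98: |R|=0.5002
|R(-2.02)|=1.0202 |R(-0.69)|=0.5481 |R(-0.67)|=0.5544
Bisect:
  x_lo=-2.4940 |R|=1.6161  x_hi=-0.1455 |R|=0.8651
  mid=-1.31977 |R|=0.55113 →hi
  mid=-1.90690 |R|=0.91123 →hi
  mid=-2.20047 |R|=1.22056 →lo
  mid=-2.05368 |R|=1.05512 →lo
  mid=-1.98029 |R|=0.98049 →hi
  mid=-2.01699 |R|=1.01713 →lo
  mid=-1.99864 |R|=0.99864 →hi
  mid=-2.00781 |R|=1.00784 →lo
  mid=-2.00323 |R|=1.00323 →lo
  mid=-2.00093 |R|=1.00093 →lo
  ...
  [-2.00007,-1.99993] ⇒ x*=-2.0000
Stable set (-2.0000, 0).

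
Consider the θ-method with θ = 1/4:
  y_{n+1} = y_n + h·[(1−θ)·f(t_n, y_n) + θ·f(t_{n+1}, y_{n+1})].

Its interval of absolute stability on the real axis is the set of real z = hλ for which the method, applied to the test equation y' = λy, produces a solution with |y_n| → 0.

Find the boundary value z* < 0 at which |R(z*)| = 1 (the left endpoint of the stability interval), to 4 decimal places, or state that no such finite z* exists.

Set f=λy, z=hλ:
  y_{n+1} = y_n + z·[3/4·y_n + 1/4·y_{n+1}] ⇒ (1 − 1/4z)y_{n+1} = (1 + 3/4z)y_n
  R(z) = (1 + 3/4z)/(1 − 1/4z).

Solve |R(x)|<1 on ℝ⁻.
x=-1.25: |R|=0.0476
R=−1: 1+3/4x = −1+1/4x ⇒ -1/2x=2 ⇒ x=2/(-1/2)=-4.0000
Confirm numerically:
  x=-3.543: |R|=0.87883 <1
  x=-2.046: |R|=0.35362 <1
  x=-1.846: |R|=0.26309 <1
  x=-4.161: |R|=1.03946 >1
  x=-4.126: |R|=1.03101 >1
  x=-4.071: |R|=1.01759 >1
Interval (-4.0000, 0).

left endpoint -4.0000.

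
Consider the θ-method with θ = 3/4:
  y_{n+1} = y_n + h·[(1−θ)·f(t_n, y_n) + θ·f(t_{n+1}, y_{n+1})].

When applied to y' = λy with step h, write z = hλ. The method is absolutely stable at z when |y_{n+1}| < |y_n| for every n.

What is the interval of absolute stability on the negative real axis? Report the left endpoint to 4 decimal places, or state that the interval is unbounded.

unbounded; (−∞, 0).

On y'=λy, z=hλ:
  y_{n+1} = y_n + z·[1/4·y_n + 3/4·y_{n+1}] ⇒ (1 − 3/4z)y_{n+1} = (1 + 1/4z)y_n
  Hence R(z) = (1 + 1/4z)/(1 − 3/4z).

Solve |R(x)|<1 on ℝ⁻.
x=-1.22: |R|=0.3629
x=-2: |R|=0.2000
x=-10: |R|=0.1765
x=-100: |R|=0.3158
θ=3/4≥1/2 ⇒ |1+1/4x|<|1−3/4x| ∀x<0 ⇒ interval (−∞,0).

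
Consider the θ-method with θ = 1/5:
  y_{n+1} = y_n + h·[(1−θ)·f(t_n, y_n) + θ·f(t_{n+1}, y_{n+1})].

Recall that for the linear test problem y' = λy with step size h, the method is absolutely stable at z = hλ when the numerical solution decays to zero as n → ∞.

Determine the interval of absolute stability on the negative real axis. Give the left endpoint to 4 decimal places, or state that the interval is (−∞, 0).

On y'=λy, z=hλ:
  y_{n+1} = y_n + z·[4/5·y_n + 1/5·y_{n+1}] ⇒ (1 − 1/5z)y_{n+1} = (1 + 4/5z)y_n
  Hence R(z) = (1 + 4/5z)/(1 − 1/5z).

Solve |R(x)|<1 on ℝ⁻.
x=-1.64: |R|=0.2349
R=−1: 1+4/5x = −1+1/5x ⇒ -3/5x=2 ⇒ x=2/(-3/5)=-3.3333
Confirm numerically:
  x=-3.239: |R|=0.96565 <1
  x=-2.721: |R|=0.76208 <1
  x=-2.273: |R|=0.56263 <1
  x=-1.574: |R|=0.19714 <1
  x=-3.916: |R|=1.19605 >1
  x=-3.901: |R|=1.19133 >1
Interval (-3.3333, 0).

z∈(-3.3333,0).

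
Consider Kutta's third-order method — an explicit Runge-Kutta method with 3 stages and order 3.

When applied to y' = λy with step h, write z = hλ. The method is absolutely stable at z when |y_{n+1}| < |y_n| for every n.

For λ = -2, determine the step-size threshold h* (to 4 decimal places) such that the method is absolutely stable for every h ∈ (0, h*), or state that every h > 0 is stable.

With y'=λy (z=hλ):
  order 3, 3-stage ⇒ R(z)=1+z+z^2/2+z^3/6
  (e.g. R(-0.32)=0.72574, |R|=0.72574)

Solve |R(x)|<1 on ℝ⁻.
x=-0.32: |R|=0.7257
|R(-2.12)|=0.4608 |R(-1.08)|=0.2932 |R(-0.6)|=0.5440
Bisect:
  x_lo=-2.8416 |R|=1.6285  x_hi=-0.3527 |R|=0.7022
  mid=-1.59718 |R|=0.00075 →hi
  mid=-2.21941 |R|=0.57857 →hi
  mid=-2.53052 |R|=1.02947 →lo
  mid=-2.37497 |R|=0.78739 →hi
  mid=-2.45274 |R|=0.90403 →hi
  mid=-2.49163 |R|=0.96562 →hi
  mid=-2.51108 |R|=0.99726 →hi
  mid=-2.52080 |R|=1.01329 →lo
  mid=-2.51594 |R|=1.00526 →lo
  ...
  [-2.51275,-2.51260] ⇒ x*=-2.5127
Stable set (-2.5127, 0).

(-2.5127,0); λ=-2 ⇒ h* = 1.2564.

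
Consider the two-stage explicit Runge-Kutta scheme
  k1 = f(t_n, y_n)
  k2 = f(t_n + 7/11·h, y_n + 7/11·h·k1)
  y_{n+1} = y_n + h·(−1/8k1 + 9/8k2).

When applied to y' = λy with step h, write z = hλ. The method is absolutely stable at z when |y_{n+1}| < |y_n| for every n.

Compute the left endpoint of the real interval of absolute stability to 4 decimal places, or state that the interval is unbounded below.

left endpoint -1.3968.

With y'=λy (z=hλ):
  k1=λy_n ⇒ h·k1=z·y_n;  k2=λ(1+7/11z)y_n ⇒ h·k2=z(1+7/11z)y_n
  y_{n+1}/y_n = 1 − 1/8z + 9/8z(1+7/11z) = 1 + z + 63/88z²
  Hence R(z) = 1 + z + 63/88z².

Need |R(x)|<1, x<0.
x=-0.38: |R|=0.7234
R=1: x+63/88x²=0 ⇒ x=−88/63=-1.3968; min R=1−1/(4·63/88)=0.6508>−1
Confirm numerically:
  x=-1.351: |R|=0.95568 <1
  x=-1.266: |R|=0.88143 <1
  x=-1.021: |R|=0.72529 <1
  x=-0.877: |R|=0.67363 <1
  x=-1.741: |R|=1.42898 >1
  x=-1.574: |R|=1.19965 >1
  x=-1.455: |R|=1.06060 >1
Interval (-1.3968, 0).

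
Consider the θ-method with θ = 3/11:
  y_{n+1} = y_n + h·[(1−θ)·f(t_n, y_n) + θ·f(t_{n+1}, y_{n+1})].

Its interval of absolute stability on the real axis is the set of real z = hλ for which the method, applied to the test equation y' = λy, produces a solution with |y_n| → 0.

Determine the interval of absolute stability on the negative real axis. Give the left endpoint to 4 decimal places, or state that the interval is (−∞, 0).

(-4.4000, 0).

Set f=λy, z=hλ:
  y_{n+1} = y_n + z·[8/11·y_n + 3/11·y_{n+1}] ⇒ (1 − 3/11z)y_{n+1} = (1 + 8/11z)y_n
  R(z) = (1 + 8/11z)/(1 − 3/11z).

Find x<0 with |R(x)|<1.
x=-0.48: |R|=0.5756
R=−1: 1+8/11x = −1+3/11x ⇒ -5/11x=2 ⇒ x=2/(-5/11)=-4.4000
Confirm numerically:
  x=-4.020: |R|=0.91761 <1
  x=-2.836: |R|=0.59914 <1
  x=-2.348: |R|=0.43139 <1
  x=-2.125: |R|=0.34532 <1
  x=-4.868: |R|=1.09139 >1
  x=-4.789: |R|=1.07667 >1
  x=-4.771: |R|=1.07328 >1
So |R|<1 on (-4.4000, 0).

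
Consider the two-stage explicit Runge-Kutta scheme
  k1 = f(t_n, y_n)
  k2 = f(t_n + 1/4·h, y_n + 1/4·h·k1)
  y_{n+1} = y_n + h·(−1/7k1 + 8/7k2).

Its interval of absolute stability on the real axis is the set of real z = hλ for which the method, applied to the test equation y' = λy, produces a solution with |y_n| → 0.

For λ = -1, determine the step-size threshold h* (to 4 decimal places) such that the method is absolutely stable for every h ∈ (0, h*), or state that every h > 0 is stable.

(-3.5000,0); λ=-1 ⇒ h* = (7/2)/1 = 3.5000.

With y'=λy (z=hλ):
  k1=λy_n ⇒ h·k1=z·y_n;  k2=λ(1+1/4z)y_n ⇒ h·k2=z(1+1/4z)y_n
  y_{n+1}/y_n = 1 − 1/7z + 8/7z(1+1/4z) = 1 + z + 2/7z²
  so R(z) = 1 + z + 2/7z².

Find x<0 with |R(x)|<1.
x=-1.13: |R|=0.2348
R=1: x+2/7x²=0 ⇒ x=−7/2=-3.5000; min R=1−1/(4·2/7)=0.1250>−1
Confirm numerically:
  x=-3.358: |R|=0.86376 <1
  x=-2.894: |R|=0.49892 <1
  x=-1.729: |R|=0.12513 <1
  x=-3.920: |R|=1.47040 >1
  x=-3.755: |R|=1.27358 >1
Stable set (-3.5000, 0).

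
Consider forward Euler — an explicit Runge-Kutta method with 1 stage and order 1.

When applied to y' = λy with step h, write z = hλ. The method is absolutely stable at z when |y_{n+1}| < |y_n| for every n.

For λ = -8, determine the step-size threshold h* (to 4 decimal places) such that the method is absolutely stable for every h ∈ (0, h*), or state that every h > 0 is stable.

Set f=λy, z=hλ:
  order 1, 1-stage ⇒ R(z)=1+z
  (e.g. R(-1.43)=-0.43000, |R|=0.43000)

Boundary: |R(x)|=1, x<0.
x=-1.43: |R|=0.4300
|R(-2.37)|=1.3700 |R(-0.8)|=0.2000 |R(-0.68)|=0.3200
Bisect:
  x_lo=-2.7454 |R|=1.7454  x_hi=-0.3799 |R|=0.6201
  mid=-1.56264 |R|=0.56264 →hi
  mid=-2.15401 |R|=1.15401 →lo
  mid=-1.85832 |R|=0.85832 →hi
  mid=-2.00616 |R|=1.00616 →lo
  mid=-1.93224 |R|=0.93224 →hi
  mid=-1.96920 |R|=0.96920 →hi
  mid=-1.98768 |R|=0.98768 →hi
  ...
  [-2.00010,-1.99996] ⇒ x*=-2.0000
So |R|<1 on (-2.0000, 0).

(-2.0000,0); λ=-8 ⇒ h* = 0.2500.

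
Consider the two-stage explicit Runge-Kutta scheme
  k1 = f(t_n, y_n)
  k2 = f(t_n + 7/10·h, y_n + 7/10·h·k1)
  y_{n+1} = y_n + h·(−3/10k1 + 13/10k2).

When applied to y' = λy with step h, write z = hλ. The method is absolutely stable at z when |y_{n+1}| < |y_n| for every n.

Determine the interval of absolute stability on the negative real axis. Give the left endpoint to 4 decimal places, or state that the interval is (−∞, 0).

On y'=λy, z=hλ:
  k1=λy_n ⇒ h·k1=z·y_n;  k2=λ(1+7/10z)y_n ⇒ h·k2=z(1+7/10z)y_n
  y_{n+1}/y_n = 1 − 3/10z + 13/10z(1+7/10z) = 1 + z + 91/100z²
  ⇒ R(z) = 1 + z + 91/100z².

Need |R(x)|<1, x<0.
x=-0.59: |R|=0.7268
R=1: x+91/100x²=0 ⇒ x=−100/91=-1.0989; min R=1−1/(4·91/100)=0.7253>−1
Confirm numerically:
  x=-1.070: |R|=0.97186 <1
  x=-0.650: |R|=0.73447 <1
  x=-0.644: |R|=0.73341 <1
  x=-0.571: |R|=0.72570 <1
  x=-1.579: |R|=1.68985 >1
  x=-1.460: |R|=1.47976 >1
  x=-1.124: |R|=1.02567 >1
Interval (-1.0989, 0).

(-1.0989, 0).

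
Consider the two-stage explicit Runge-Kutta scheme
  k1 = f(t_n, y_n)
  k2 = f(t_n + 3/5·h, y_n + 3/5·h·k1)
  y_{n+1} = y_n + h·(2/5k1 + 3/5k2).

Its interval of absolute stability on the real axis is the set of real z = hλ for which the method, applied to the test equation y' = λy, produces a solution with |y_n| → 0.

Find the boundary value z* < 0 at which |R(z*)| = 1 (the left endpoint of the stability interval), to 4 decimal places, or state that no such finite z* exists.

Set f=λy, z=hλ:
  k1=λy_n ⇒ h·k1=z·y_n;  k2=λ(1+3/5z)y_n ⇒ h·k2=z(1+3/5z)y_n
  y_{n+1}/y_n = 1 + 2/5z + 3/5z(1+3/5z) = 1 + z + 9/25z²
  R(z) = 1 + z + 9/25z².

Find x<0 with |R(x)|<1.
x=-1.59: |R|=0.3201
R=1: x+9/25x²=0 ⇒ x=−25/9=-2.7778; min R=1−1/(4·9/25)=0.3056>−1
Confirm numerically:
  x=-2.758: |R|=0.98036 <1
  x=-2.611: |R|=0.84324 <1
  x=-2.433: |R|=0.69802 <1
  x=-2.357: |R|=0.64296 <1
  x=-3.158: |R|=1.43227 >1
  x=-3.011: |R|=1.25280 >1
  x=-2.824: |R|=1.04699 >1
So |R|<1 on (-2.7778, 0).

z* = -2.7778.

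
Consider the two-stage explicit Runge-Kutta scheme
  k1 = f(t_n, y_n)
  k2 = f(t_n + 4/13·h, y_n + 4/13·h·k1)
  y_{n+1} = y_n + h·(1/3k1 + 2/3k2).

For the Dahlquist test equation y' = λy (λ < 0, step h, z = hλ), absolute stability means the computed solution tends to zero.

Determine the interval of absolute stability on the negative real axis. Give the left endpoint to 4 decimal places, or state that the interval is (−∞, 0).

(-4.8750, 0).

With y'=λy (z=hλ):
  k1=λy_n ⇒ h·k1=z·y_n;  k2=λ(1+4/13z)y_n ⇒ h·k2=z(1+4/13z)y_n
  y_{n+1}/y_n = 1 + 1/3z + 2/3z(1+4/13z) = 1 + z + 8/39z²
  so R(z) = 1 + z + 8/39z².

Solve |R(x)|<1 on ℝ⁻.
x=-1.59: |R|=0.0714
R=1: x+8/39x²=0 ⇒ x=−39/8=-4.8750; min R=1−1/(4·8/39)=-0.2188>−1
Confirm numerically:
  x=-4.800: |R|=0.92615 <1
  x=-4.782: |R|=0.90877 <1
  x=-4.007: |R|=0.28655 <1
  x=-5.388: |R|=1.56698 >1
  x=-5.373: |R|=1.54887 >1
Interval (-4.8750, 0).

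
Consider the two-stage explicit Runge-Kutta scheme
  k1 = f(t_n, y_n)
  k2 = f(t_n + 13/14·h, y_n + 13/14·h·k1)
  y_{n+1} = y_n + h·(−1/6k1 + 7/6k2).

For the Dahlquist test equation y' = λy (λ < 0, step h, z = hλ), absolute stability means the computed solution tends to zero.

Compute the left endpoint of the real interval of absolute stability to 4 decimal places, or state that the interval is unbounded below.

With y'=λy (z=hλ):
  k1=λy_n ⇒ h·k1=z·y_n;  k2=λ(1+13/14z)y_n ⇒ h·k2=z(1+13/14z)y_n
  y_{n+1}/y_n = 1 − 1/6z + 7/6z(1+13/14z) = 1 + z + 13/12z²
  so R(z) = 1 + z + 13/12z².

Find x<0 with |R(x)|<1.
x=-0.68: |R|=0.8209
R=1: x+13/12x²=0 ⇒ x=−12/13=-0.9231; min R=1−1/(4·13/12)=0.7692>−1
Confirm numerically:
  x=-0.853: |R|=0.93524 <1
  x=-0.577: |R|=0.78367 <1
  x=-0.463: |R|=0.76923 <1
  x=-0.389: |R|=0.77493 <1
  x=-1.470: |R|=1.87097 >1
  x=-1.239: |R|=1.42405 >1
So |R|<1 on (-0.9231, 0).

z* = -0.9231.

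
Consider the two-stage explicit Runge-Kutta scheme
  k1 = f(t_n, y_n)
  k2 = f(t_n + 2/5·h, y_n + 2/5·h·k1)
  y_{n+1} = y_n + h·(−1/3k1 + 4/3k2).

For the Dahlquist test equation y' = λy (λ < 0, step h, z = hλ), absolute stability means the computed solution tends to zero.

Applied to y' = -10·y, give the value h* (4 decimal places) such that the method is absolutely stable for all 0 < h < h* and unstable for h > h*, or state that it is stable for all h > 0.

Set f=λy, z=hλ:
  k1=λy_n ⇒ h·k1=z·y_n;  k2=λ(1+2/5z)y_n ⇒ h·k2=z(1+2/5z)y_n
  y_{n+1}/y_n = 1 − 1/3z + 4/3z(1+2/5z) = 1 + z + 8/15z²
  ⇒ R(z) = 1 + z + 8/15z².

Find x<0 with |R(x)|<1.
x=-0.45: |R|=0.6580
R=1: x+8/15x²=0 ⇒ x=−15/8=-1.8750; min R=1−1/(4·8/15)=0.5312>−1
Confirm numerically:
  x=-1.738: |R|=0.87301 <1
  x=-1.529: |R|=0.71785 <1
  x=-1.205: |R|=0.56941 <1
  x=-1.093: |R|=0.54415 <1
  x=-2.115: |R|=1.27072 >1
  x=-2.013: |R|=1.14816 >1
  x=-1.948: |R|=1.07584 >1
So |R|<1 on (-1.8750, 0).

(-1.8750,0); λ=-10 ⇒ h* = (15/8)/10 = 0.1875.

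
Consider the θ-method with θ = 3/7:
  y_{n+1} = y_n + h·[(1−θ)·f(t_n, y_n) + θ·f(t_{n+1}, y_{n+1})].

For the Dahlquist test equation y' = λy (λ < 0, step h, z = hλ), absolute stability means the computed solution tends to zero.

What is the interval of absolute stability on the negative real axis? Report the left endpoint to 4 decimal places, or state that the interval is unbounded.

Test eqn y'=λy, z=hλ:
  y_{n+1} = y_n + z·[4/7·y_n + 3/7·y_{n+1}] ⇒ (1 − 3/7z)y_{n+1} = (1 + 4/7z)y_n
  ⇒ R(z) = (1 + 4/7z)/(1 − 3/7z).

Boundary: |R(x)|=1, x<0.
x=-1.59: |R|=0.0544
R=−1: 1+4/7x = −1+3/7x ⇒ -1/7x=2 ⇒ x=2/(-1/7)=-14.0000
Confirm numerically:
  x=-13.265: |R|=0.98429 <1
  x=-12.546: |R|=0.96743 <1
  x=-8.944: |R|=0.85056 <1
  x=-6.878: |R|=0.74227 <1
  x=-14.494: |R|=1.00979 >1
  x=-14.257: |R|=1.00516 >1
So |R|<1 on (-14.0000, 0).

(-14.0000, 0).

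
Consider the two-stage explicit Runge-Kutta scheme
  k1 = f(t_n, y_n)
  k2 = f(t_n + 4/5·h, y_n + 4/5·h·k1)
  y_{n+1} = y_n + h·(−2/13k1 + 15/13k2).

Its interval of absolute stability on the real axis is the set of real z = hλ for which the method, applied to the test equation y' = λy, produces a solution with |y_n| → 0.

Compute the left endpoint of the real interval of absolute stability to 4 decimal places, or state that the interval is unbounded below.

Test eqn y'=λy, z=hλ:
  k1=λy_n ⇒ h·k1=z·y_n;  k2=λ(1+4/5z)y_n ⇒ h·k2=z(1+4/5z)y_n
  y_{n+1}/y_n = 1 − 2/13z + 15/13z(1+4/5z) = 1 + z + 12/13z²
  R(z) = 1 + z + 12/13z².

Need |R(x)|<1, x<0.
x=-1.49: |R|=1.5593
R=1: x+12/13x²=0 ⇒ x=−13/12=-1.0833; min R=1−1/(4·12/13)=0.7292>−1
Confirm numerically:
  x=-0.999: |R|=0.92223 <1
  x=-0.675: |R|=0.74558 <1
  x=-0.526: |R|=0.72939 <1
  x=-0.443: |R|=0.73815 <1
  x=-1.639: |R|=1.84068 >1
  x=-1.554: |R|=1.67515 >1
  x=-1.540: |R|=1.64917 >1
Stable set (-1.0833, 0).

left endpoint -1.0833.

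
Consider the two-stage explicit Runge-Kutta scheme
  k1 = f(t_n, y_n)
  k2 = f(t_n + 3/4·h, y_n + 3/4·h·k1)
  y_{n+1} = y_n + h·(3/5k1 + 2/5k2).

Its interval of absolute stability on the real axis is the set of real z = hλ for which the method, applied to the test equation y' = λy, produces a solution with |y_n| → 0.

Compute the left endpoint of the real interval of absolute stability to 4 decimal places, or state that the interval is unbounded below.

left endpoint -3.3333.

Test eqn y'=λy, z=hλ:
  k1=λy_n ⇒ h·k1=z·y_n;  k2=λ(1+3/4z)y_n ⇒ h·k2=z(1+3/4z)y_n
  y_{n+1}/y_n = 1 + 3/5z + 2/5z(1+3/4z) = 1 + z + 3/10z²
  ⇒ R(z) = 1 + z + 3/10z².

Need |R(x)|<1, x<0.
x=-1.73: |R|=0.1679
R=1: x+3/10x²=0 ⇒ x=−10/3=-3.3333; min R=1−1/(4·3/10)=0.1667>−1
Confirm numerically:
  x=-3.144: |R|=0.82142 <1
  x=-2.689: |R|=0.48022 <1
  x=-1.894: |R|=0.18217 <1
  x=-3.736: |R|=1.45131 >1
  x=-3.414: |R|=1.08262 >1
Stable set (-3.3333, 0).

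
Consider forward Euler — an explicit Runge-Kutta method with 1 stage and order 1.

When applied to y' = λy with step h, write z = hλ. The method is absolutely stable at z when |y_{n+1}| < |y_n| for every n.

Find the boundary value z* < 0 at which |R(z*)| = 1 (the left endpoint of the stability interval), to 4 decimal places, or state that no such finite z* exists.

On y'=λy, z=hλ:
  order 1, 1-stage ⇒ R(z)=1+z
  (e.g. R(-1.67)=-0.67000, |R|=0.67000)

Boundary: |R(x)|=1, x<0.
x=-1.67: |R|=0.6700
|R(-1.82)|=0.8200 |R(-1.71)|=0.7100 |R(-0.54)|=0.4600
Bisect:
  x_lo=-2.6318 |R|=1.6318  x_hi=-0.3626 |R|=0.6374
  mid=-1.49720 |R|=0.49720 →hi
  mid=-2.06452 |R|=1.06452 →lo
  mid=-1.78086 |R|=0.78086 →hi
  mid=-1.92269 |R|=0.92269 →hi
  mid=-1.99360 |R|=0.99360 →hi
  mid=-2.02906 |R|=1.02906 →lo
  mid=-2.01133 |R|=1.01133 →lo
  ...
  [-2.00011,-1.99998] ⇒ x*=-2.0000
Interval (-2.0000, 0).

z* = -2.0000.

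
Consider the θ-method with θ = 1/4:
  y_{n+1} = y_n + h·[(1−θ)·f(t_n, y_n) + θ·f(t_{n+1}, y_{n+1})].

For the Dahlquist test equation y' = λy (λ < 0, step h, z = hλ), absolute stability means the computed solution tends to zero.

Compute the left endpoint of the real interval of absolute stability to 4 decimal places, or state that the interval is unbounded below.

z* = -4.0000.

With y'=λy (z=hλ):
  y_{n+1} = y_n + z·[3/4·y_n + 1/4·y_{n+1}] ⇒ (1 − 1/4z)y_{n+1} = (1 + 3/4z)y_n
  ⇒ R(z) = (1 + 3/4z)/(1 − 1/4z).

Need |R(x)|<1, x<0.
x=-0.52: |R|=0.5398
R=−1: 1+3/4x = −1+1/4x ⇒ -1/2x=2 ⇒ x=2/(-1/2)=-4.0000
Confirm numerically:
  x=-3.823: |R|=0.95475 <1
  x=-3.072: |R|=0.73756 <1
  x=-2.289: |R|=0.45588 <1
  x=-4.473: |R|=1.11165 >1
  x=-4.046: |R|=1.01143 >1
Stable set (-4.0000, 0).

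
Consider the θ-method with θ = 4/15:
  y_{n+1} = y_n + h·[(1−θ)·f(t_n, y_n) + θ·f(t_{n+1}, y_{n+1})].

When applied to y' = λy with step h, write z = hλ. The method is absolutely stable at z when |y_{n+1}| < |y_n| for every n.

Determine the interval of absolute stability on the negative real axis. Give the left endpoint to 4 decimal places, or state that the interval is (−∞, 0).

z∈(-4.2857,0).

Set f=λy, z=hλ:
  y_{n+1} = y_n + z·[11/15·y_n + 4/15·y_{n+1}] ⇒ (1 − 4/15z)y_{n+1} = (1 + 11/15z)y_n
  Hence R(z) = (1 + 11/15z)/(1 − 4/15z).

Boundary: |R(x)|=1, x<0.
x=-0.48: |R|=0.5745
R=−1: 1+11/15x = −1+4/15x ⇒ -7/15x=2 ⇒ x=2/(-7/15)=-4.2857
Confirm numerically:
  x=-3.848: |R|=0.89918 <1
  x=-3.638: |R|=0.84658 <1
  x=-2.939: |R|=0.64767 <1
  x=-4.757: |R|=1.09695 >1
  x=-4.614: |R|=1.06869 >1
  x=-4.317: |R|=1.00679 >1
So |R|<1 on (-4.2857, 0).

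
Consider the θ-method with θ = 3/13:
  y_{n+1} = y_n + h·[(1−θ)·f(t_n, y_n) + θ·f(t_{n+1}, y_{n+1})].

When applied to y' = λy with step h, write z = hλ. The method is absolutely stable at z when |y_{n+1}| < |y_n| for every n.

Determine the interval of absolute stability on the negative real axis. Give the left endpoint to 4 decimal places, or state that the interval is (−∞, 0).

On y'=λy, z=hλ:
  y_{n+1} = y_n + z·[10/13·y_n + 3/13·y_{n+1}] ⇒ (1 − 3/13z)y_{n+1} = (1 + 10/13z)y_n
  so R(z) = (1 + 10/13z)/(1 − 3/13z).

Boundary: |R(x)|=1, x<0.
x=-1.43: |R|=0.0752
R=−1: 1+10/13x = −1+3/13x ⇒ -7/13x=2 ⇒ x=2/(-7/13)=-3.7143
Confirm numerically:
  x=-3.058: |R|=0.79282 <1
  x=-2.738: |R|=0.67785 <1
  x=-2.556: |R|=0.60770 <1
  x=-2.020: |R|=0.37775 <1
  x=-3.872: |R|=1.04485 >1
  x=-3.755: |R|=1.01175 >1
Stable set (-3.7143, 0).

(-3.7143, 0).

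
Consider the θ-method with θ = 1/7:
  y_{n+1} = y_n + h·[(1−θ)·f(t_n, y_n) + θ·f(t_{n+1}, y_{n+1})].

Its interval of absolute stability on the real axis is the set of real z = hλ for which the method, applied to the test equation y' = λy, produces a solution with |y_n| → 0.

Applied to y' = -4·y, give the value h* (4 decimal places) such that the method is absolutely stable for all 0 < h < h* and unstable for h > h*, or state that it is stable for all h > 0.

(-2.8000,0); λ=-4 ⇒ h* = (14/5)/4 = 0.7000.

Test eqn y'=λy, z=hλ:
  y_{n+1} = y_n + z·[6/7·y_n + 1/7·y_{n+1}] ⇒ (1 − 1/7z)y_{n+1} = (1 + 6/7z)y_n
  Hence R(z) = (1 + 6/7z)/(1 − 1/7z).

Solve |R(x)|<1 on ℝ⁻.
x=-1.64: |R|=0.3287
R=−1: 1+6/7x = −1+1/7x ⇒ -5/7x=2 ⇒ x=2/(-5/7)=-2.8000
Confirm numerically:
  x=-2.693: |R|=0.94481 <1
  x=-1.536: |R|=0.25961 <1
  x=-1.450: |R|=0.20118 <1
  x=-1.286: |R|=0.08641 <1
  x=-3.370: |R|=1.27483 >1
  x=-3.171: |R|=1.18238 >1
  x=-3.086: |R|=1.14178 >1
Stable set (-2.8000, 0).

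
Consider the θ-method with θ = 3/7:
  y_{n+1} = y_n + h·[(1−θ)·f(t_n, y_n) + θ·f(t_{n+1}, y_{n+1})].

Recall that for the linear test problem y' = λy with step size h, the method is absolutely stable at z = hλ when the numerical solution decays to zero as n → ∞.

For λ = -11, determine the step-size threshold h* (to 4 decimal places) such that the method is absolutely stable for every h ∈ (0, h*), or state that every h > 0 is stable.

With y'=λy (z=hλ):
  y_{n+1} = y_n + z·[4/7·y_n + 3/7·y_{n+1}] ⇒ (1 − 3/7z)y_{n+1} = (1 + 4/7z)y_n
  R(z) = (1 + 4/7z)/(1 − 3/7z).

Boundary: |R(x)|=1, x<0.
x=-1.33: |R|=0.1529
R=−1: 1+4/7x = −1+3/7x ⇒ -1/7x=2 ⇒ x=2/(-1/7)=-14.0000
Confirm numerically:
  x=-13.453: |R|=0.98845 <1
  x=-9.240: |R|=0.86290 <1
  x=-8.029: |R|=0.80793 <1
  x=-14.338: |R|=1.00676 >1
  x=-14.196: |R|=1.00395 >1
Interval (-14.0000, 0).

(-14.0000,0); λ=-11 ⇒ h* = (14)/11 = 1.2727.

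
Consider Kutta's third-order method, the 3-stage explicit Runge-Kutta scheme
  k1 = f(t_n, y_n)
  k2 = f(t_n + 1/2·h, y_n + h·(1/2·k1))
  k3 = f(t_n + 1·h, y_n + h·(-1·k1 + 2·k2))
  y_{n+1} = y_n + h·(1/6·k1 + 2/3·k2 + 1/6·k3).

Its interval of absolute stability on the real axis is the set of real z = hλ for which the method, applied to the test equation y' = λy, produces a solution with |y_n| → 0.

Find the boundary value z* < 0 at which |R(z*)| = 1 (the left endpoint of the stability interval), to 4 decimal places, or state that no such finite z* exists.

On y'=λy, z=hλ:
  order 3, 3-stage ⇒ R(z)=1+z+z^2/2+z^3/6
  (e.g. R(-1.24)=0.21103, |R|=0.21103)

Need |R(x)|<1, x<0.
x=-1.24: |R|=0.2110
|R(-2.72)|=1.3747 |R(-2.1)|=0.4385 |R(-0.68)|=0.4988
Bisect:
  x_lo=-3.3818 |R|=3.1094  x_hi=-0.3536 |R|=0.7015
  mid=-1.86770 |R|=0.20940 →hi
  mid=-2.62473 |R|=1.19385 →lo
  mid=-2.24622 |R|=0.61235 →hi
  mid=-2.43548 |R|=0.87739 →hi
  mid=-2.53010 |R|=1.02877 →lo
  mid=-2.48279 |R|=0.95142 →hi
  mid=-2.50645 |R|=0.98968 →hi
  ...
  [-2.51292,-2.51273] ⇒ x*=-2.5127
Stable set (-2.5127, 0).

z* = -2.5127.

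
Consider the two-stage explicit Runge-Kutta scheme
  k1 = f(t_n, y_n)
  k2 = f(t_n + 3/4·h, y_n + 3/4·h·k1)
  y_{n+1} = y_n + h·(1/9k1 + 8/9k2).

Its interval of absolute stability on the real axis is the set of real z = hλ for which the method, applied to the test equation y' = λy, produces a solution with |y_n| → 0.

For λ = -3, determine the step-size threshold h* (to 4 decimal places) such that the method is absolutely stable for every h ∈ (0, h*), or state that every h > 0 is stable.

(-1.5000,0); λ=-3 ⇒ h* = (3/2)/3 = 0.5000.

On y'=λy, z=hλ:
  k1=λy_n ⇒ h·k1=z·y_n;  k2=λ(1+3/4z)y_n ⇒ h·k2=z(1+3/4z)y_n
  y_{n+1}/y_n = 1 + 1/9z + 8/9z(1+3/4z) = 1 + z + 2/3z²
  Hence R(z) = 1 + z + 2/3z².

Need |R(x)|<1, x<0.
x=-1.65: |R|=1.1650
R=1: x+2/3x²=0 ⇒ x=−3/2=-1.5000; min R=1−1/(4·2/3)=0.6250>−1
Confirm numerically:
  x=-1.391: |R|=0.89892 <1
  x=-1.006: |R|=0.66869 <1
  x=-0.895: |R|=0.63902 <1
  x=-0.702: |R|=0.62654 <1
  x=-1.975: |R|=1.62542 >1
  x=-1.910: |R|=1.52207 >1
  x=-1.734: |R|=1.27050 >1
Interval (-1.5000, 0).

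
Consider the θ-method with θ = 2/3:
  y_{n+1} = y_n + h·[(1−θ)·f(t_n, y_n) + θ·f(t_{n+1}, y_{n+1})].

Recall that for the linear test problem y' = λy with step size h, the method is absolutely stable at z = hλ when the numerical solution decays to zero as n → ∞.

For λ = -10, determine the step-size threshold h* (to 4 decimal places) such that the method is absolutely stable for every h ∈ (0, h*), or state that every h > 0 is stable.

With y'=λy (z=hλ):
  y_{n+1} = y_n + z·[1/3·y_n + 2/3·y_{n+1}] ⇒ (1 − 2/3z)y_{n+1} = (1 + 1/3z)y_n
  ⇒ R(z) = (1 + 1/3z)/(1 − 2/3z).

Find x<0 with |R(x)|<1.
x=-1: |R|=0.4000
x=-2: |R|=0.1429
x=-10: |R|=0.3043
x=-100: |R|=0.4778
θ=2/3≥1/2 ⇒ |1+1/3x|<|1−2/3x| ∀x<0 ⇒ interval (−∞,0).

unbounded; (−∞, 0). Any h>0 works for λ=-10.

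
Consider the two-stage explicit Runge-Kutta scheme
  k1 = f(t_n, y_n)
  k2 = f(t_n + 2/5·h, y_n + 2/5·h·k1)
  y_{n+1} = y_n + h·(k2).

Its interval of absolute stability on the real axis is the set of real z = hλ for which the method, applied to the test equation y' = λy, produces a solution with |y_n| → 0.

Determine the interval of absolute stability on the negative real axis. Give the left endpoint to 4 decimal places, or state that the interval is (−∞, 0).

Test eqn y'=λy, z=hλ:
  k1=λy_n ⇒ h·k1=z·y_n;  k2=λ(1+2/5z)y_n ⇒ h·k2=z(1+2/5z)y_n
  y_{n+1}/y_n = 1 + z(1+2/5z) = 1 + z + 2/5z²
  Hence R(z) = 1 + z + 2/5z².

Find x<0 with |R(x)|<1.
x=-1.12: |R|=0.3818
R=1: x+2/5x²=0 ⇒ x=−5/2=-2.5000; min R=1−1/(4·2/5)=0.3750>−1
Confirm numerically:
  x=-2.434: |R|=0.93574 <1
  x=-2.410: |R|=0.91324 <1
  x=-2.233: |R|=0.76152 <1
  x=-2.016: |R|=0.60970 <1
  x=-2.990: |R|=1.58604 >1
  x=-2.940: |R|=1.51744 >1
  x=-2.917: |R|=1.48656 >1
Interval (-2.5000, 0).

(-2.5000, 0).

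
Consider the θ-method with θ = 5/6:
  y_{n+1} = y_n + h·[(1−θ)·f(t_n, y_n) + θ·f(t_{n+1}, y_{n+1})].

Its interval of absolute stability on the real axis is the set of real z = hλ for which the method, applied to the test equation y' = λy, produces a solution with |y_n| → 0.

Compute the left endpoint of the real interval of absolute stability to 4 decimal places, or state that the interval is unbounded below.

With y'=λy (z=hλ):
  y_{n+1} = y_n + z·[1/6·y_n + 5/6·y_{n+1}] ⇒ (1 − 5/6z)y_{n+1} = (1 + 1/6z)y_n
  so R(z) = (1 + 1/6z)/(1 − 5/6z).

Need |R(x)|<1, x<0.
x=-1.09: |R|=0.4288
x=-2: |R|=0.2500
x=-10: |R|=0.0714
x=-100: |R|=0.1858
θ=5/6≥1/2 ⇒ |1+1/6x|<|1−5/6x| ∀x<0 ⇒ unbounded interval.

unbounded; (−∞, 0).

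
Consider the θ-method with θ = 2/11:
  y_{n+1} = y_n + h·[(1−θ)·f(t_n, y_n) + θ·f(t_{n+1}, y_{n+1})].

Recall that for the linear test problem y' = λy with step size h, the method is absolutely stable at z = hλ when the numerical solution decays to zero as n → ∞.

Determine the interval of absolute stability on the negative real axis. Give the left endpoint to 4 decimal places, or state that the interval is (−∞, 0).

With y'=λy (z=hλ):
  y_{n+1} = y_n + z·[9/11·y_n + 2/11·y_{n+1}] ⇒ (1 − 2/11z)y_{n+1} = (1 + 9/11z)y_n
  R(z) = (1 + 9/11z)/(1 − 2/11z).

Boundary: |R(x)|=1, x<0.
x=-1.55: |R|=0.2092
R=−1: 1+9/11x = −1+2/11x ⇒ -7/11x=2 ⇒ x=2/(-7/11)=-3.1429
Confirm numerically:
  x=-3.096: |R|=0.98092 <1
  x=-1.803: |R|=0.35787 <1
  x=-1.637: |R|=0.26152 <1
  x=-1.261: |R|=0.02581 <1
  x=-3.294: |R|=1.06015 >1
  x=-3.234: |R|=1.03652 >1
Interval (-3.1429, 0).

z∈(-3.1429,0).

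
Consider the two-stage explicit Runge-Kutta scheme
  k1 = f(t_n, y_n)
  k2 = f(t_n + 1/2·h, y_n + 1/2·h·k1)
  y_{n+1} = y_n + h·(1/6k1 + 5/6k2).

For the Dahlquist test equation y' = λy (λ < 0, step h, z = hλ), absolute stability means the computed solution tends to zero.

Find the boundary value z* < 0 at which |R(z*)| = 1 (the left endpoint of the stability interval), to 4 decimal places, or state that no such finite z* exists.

z* = -2.4000.

On y'=λy, z=hλ:
  k1=λy_n ⇒ h·k1=z·y_n;  k2=λ(1+1/2z)y_n ⇒ h·k2=z(1+1/2z)y_n
  y_{n+1}/y_n = 1 + 1/6z + 5/6z(1+1/2z) = 1 + z + 5/12z²
  so R(z) = 1 + z + 5/12z².

Need |R(x)|<1, x<0.
x=-1.26: |R|=0.4015
R=1: x+5/12x²=0 ⇒ x=−12/5=-2.4000; min R=1−1/(4·5/12)=0.4000>−1
Confirm numerically:
  x=-2.365: |R|=0.96551 <1
  x=-2.340: |R|=0.94150 <1
  x=-1.992: |R|=0.66136 <1
  x=-1.300: |R|=0.40417 <1
  x=-2.866: |R|=1.55648 >1
  x=-2.858: |R|=1.54540 >1
  x=-2.459: |R|=1.06045 >1
Interval (-2.4000, 0).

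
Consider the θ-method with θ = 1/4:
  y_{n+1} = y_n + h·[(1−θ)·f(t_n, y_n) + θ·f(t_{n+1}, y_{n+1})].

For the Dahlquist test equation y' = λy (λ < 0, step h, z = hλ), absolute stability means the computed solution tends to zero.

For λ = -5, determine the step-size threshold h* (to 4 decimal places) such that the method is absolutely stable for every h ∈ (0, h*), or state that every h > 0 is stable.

(-4.0000,0); λ=-5 ⇒ h* = (4)/5 = 0.8000.

With y'=λy (z=hλ):
  y_{n+1} = y_n + z·[3/4·y_n + 1/4·y_{n+1}] ⇒ (1 − 1/4z)y_{n+1} = (1 + 3/4z)y_n
  Hence R(z) = (1 + 3/4z)/(1 − 1/4z).

Need |R(x)|<1, x<0.
x=-0.3: |R|=0.7209
R=−1: 1+3/4x = −1+1/4x ⇒ -1/2x=2 ⇒ x=2/(-1/2)=-4.0000
Confirm numerically:
  x=-3.799: |R|=0.94845 <1
  x=-3.762: |R|=0.93868 <1
  x=-2.269: |R|=0.44776 <1
  x=-4.375: |R|=1.08955 >1
  x=-4.135: |R|=1.03319 >1
  x=-4.117: |R|=1.02883 >1
Interval (-4.0000, 0).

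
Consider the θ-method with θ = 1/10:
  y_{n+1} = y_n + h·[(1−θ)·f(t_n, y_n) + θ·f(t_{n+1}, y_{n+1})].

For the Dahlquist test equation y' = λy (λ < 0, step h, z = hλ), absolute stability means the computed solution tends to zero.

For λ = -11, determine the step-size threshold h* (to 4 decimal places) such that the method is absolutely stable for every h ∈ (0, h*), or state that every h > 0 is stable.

Test eqn y'=λy, z=hλ:
  y_{n+1} = y_n + z·[9/10·y_n + 1/10·y_{n+1}] ⇒ (1 − 1/10z)y_{n+1} = (1 + 9/10z)y_n
  ⇒ R(z) = (1 + 9/10z)/(1 − 1/10z).

Solve |R(x)|<1 on ℝ⁻.
x=-1.24: |R|=0.1032
R=−1: 1+9/10x = −1+1/10x ⇒ -4/5x=2 ⇒ x=2/(-4/5)=-2.5000
Confirm numerically:
  x=-2.228: |R|=0.82205 <1
  x=-1.781: |R|=0.51176 <1
  x=-1.517: |R|=0.31718 <1
  x=-2.976: |R|=1.29346 >1
  x=-2.592: |R|=1.05845 >1
So |R|<1 on (-2.5000, 0).

(-2.5000,0); λ=-11 ⇒ h* = (5/2)/11 = 0.2273.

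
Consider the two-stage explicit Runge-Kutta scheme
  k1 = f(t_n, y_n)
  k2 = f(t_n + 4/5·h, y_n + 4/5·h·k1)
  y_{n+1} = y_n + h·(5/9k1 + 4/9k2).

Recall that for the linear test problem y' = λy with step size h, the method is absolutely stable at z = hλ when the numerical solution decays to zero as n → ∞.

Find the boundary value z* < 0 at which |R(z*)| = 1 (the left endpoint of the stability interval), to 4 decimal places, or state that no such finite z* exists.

With y'=λy (z=hλ):
  k1=λy_n ⇒ h·k1=z·y_n;  k2=λ(1+4/5z)y_n ⇒ h·k2=z(1+4/5z)y_n
  y_{n+1}/y_n = 1 + 5/9z + 4/9z(1+4/5z) = 1 + z + 16/45z²
  ⇒ R(z) = 1 + z + 16/45z².

Need |R(x)|<1, x<0.
x=-1.07: |R|=0.3371
R=1: x+16/45x²=0 ⇒ x=−45/16=-2.8125; min R=1−1/(4·16/45)=0.2969>−1
Confirm numerically:
  x=-2.734: |R|=0.92369 <1
  x=-2.546: |R|=0.75875 <1
  x=-1.850: |R|=0.36689 <1
  x=-1.605: |R|=0.31092 <1
  x=-3.316: |R|=1.59364 >1
  x=-2.934: |R|=1.12675 >1
Stable set (-2.8125, 0).

z* = -2.8125.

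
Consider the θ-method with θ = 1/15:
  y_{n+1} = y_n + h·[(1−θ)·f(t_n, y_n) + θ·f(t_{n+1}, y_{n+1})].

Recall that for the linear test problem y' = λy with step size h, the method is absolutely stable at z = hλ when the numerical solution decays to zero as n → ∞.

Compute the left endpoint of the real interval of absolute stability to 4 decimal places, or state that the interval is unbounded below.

left endpoint -2.3077.

Set f=λy, z=hλ:
  y_{n+1} = y_n + z·[14/15·y_n + 1/15·y_{n+1}] ⇒ (1 − 1/15z)y_{n+1} = (1 + 14/15z)y_n
  R(z) = (1 + 14/15z)/(1 − 1/15z).

Need |R(x)|<1, x<0.
x=-1.26: |R|=0.1624
R=−1: 1+14/15x = −1+1/15x ⇒ -13/15x=2 ⇒ x=2/(-13/15)=-2.3077
Confirm numerically:
  x=-2.188: |R|=0.90947 <1
  x=-1.363: |R|=0.24947 <1
  x=-1.247: |R|=0.15129 <1
  x=-1.007: |R|=0.05635 <1
  x=-2.761: |R|=1.33179 >1
  x=-2.533: |R|=1.16706 >1
Interval (-2.3077, 0).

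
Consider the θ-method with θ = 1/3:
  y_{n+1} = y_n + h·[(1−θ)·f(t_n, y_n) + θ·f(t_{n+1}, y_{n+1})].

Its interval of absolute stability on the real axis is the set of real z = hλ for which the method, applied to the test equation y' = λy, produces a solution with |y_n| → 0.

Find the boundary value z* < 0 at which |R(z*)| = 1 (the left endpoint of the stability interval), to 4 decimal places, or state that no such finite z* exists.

On y'=λy, z=hλ:
  y_{n+1} = y_n + z·[2/3·y_n + 1/3·y_{n+1}] ⇒ (1 − 1/3z)y_{n+1} = (1 + 2/3z)y_n
  Hence R(z) = (1 + 2/3z)/(1 − 1/3z).

Need |R(x)|<1, x<0.
x=-1.61: |R|=0.0477
R=−1: 1+2/3x = −1+1/3x ⇒ -1/3x=2 ⇒ x=2/(-1/3)=-6.0000
Confirm numerically:
  x=-5.008: |R|=0.87612 <1
  x=-4.801: |R|=0.84630 <1
  x=-3.229: |R|=0.55515 <1
  x=-2.919: |R|=0.47947 <1
  x=-6.388: |R|=1.04133 >1
  x=-6.117: |R|=1.01283 >1
  x=-6.081: |R|=1.00892 >1
Stable set (-6.0000, 0).

left endpoint -6.0000.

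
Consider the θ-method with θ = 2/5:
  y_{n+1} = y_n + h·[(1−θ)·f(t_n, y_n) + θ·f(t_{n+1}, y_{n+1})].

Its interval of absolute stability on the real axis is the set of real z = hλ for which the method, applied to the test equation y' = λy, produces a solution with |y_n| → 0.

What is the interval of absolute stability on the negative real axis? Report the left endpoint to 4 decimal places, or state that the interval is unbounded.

(-10.0000, 0).

With y'=λy (z=hλ):
  y_{n+1} = y_n + z·[3/5·y_n + 2/5·y_{n+1}] ⇒ (1 − 2/5z)y_{n+1} = (1 + 3/5z)y_n
  R(z) = (1 + 3/5z)/(1 − 2/5z).

Solve |R(x)|<1 on ℝ⁻.
x=-1.44: |R|=0.0863
R=−1: 1+3/5x = −1+2/5x ⇒ -1/5x=2 ⇒ x=2/(-1/5)=-10.0000
Confirm numerically:
  x=-9.240: |R|=0.96763 <1
  x=-7.220: |R|=0.85700 <1
  x=-5.380: |R|=0.70685 <1
  x=-4.235: |R|=0.57201 <1
  x=-10.154: |R|=1.00609 >1
  x=-10.080: |R|=1.00318 >1
Interval (-10.0000, 0).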